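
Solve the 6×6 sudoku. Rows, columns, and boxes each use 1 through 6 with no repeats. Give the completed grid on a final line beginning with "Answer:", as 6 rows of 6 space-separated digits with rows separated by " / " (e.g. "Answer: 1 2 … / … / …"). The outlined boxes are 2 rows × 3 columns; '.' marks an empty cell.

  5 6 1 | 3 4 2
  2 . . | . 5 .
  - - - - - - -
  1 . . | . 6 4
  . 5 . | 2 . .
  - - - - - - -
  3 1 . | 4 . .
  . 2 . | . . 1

Step 1. [r3c2∈{3}] r3c2's peers cover all but 3 ⇒ r3c2=3.
Step 2. [r5c6∈{5,6}] across col 6, 5 lands solely at r5c6. So r5c6=5.
Step 3. [r6c4∈{6}] r6c4 is down to just 6, so r6c4=6.
Step 4. [r6c1∈{4}] r6c1's peers cover all but 4, so r6c1=4.
Step 5. [r4c3∈{4,6}] in row 4, 4 fits only at r4c3 ⇒ r4c3=4.
Step 6. [r4c5∈{1,3}] in row 4, 1 fits only at r4c5 ⇒ r4c5=1.
Step 7. [r2c4∈{1}] only 1 remains possible at r2c4, so r2c4=1.
Step 8. [r5c3∈{6}] r5c3 has the single candidate 6, so r5c3=6.
Step 9. [r3c3∈{2}] nothing but 2 survives at r3c3. So r3c3=2.
Step 10. [r5c5∈{2}] r5c5 has the single candidate 2, so r5c5=2.
Step 11. [r3c4∈{5}] only 5 remains possible at r3c4 ⇒ r3c4=5.
Step 12. [r4c1∈{6}] r4c1 has the single candidate 6 ⇒ r4c1=6.
Step 13. [r6c5∈{3}] r6c5 has the single candidate 3 ⇒ r6c5=3.
Step 14. [r2c2∈{4}] only 4 remains possible at r2c2 ⇒ r2c2=4.
Step 15. [r2c3∈{3}] r2c3 is down to just 3 ⇒ r2c3=3.
Step 16. [r6c3∈{5}] r6c3's peers cover all but 5. So r6c3=5.
Step 17. [r2c6∈{6}] nothing but 6 survives at r2c6, so r2c6=6.
Step 18. [r4c6∈{3}] r4c6's peers cover all but 3, so r4c6=3.

Answer: 5 6 1 3 4 2 / 2 4 3 1 5 6 / 1 3 2 5 6 4 / 6 5 4 2 1 3 / 3 1 6 4 2 5 / 4 2 5 6 3 1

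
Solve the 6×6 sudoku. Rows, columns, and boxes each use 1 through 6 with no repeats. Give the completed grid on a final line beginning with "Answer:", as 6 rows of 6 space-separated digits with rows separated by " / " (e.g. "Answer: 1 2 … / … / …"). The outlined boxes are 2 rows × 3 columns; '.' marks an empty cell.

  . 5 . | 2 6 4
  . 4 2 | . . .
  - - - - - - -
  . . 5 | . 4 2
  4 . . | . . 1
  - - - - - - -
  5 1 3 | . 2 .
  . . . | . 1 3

Step 1. [r4c3∈{6}] only 6 remains possible at r4c3, so r4c3=6.
Step 2. [r6c4∈{4,5,6}] row 6 places 5 nowhere but r6c4, so r6c4=5.
Step 3. [r4c4∈{3}] r4c4 has the single candidate 3 ⇒ r4c4=3.
Step 4. [r1c1∈{1,3}] across row 1, 3 lands solely at r1c1, so r1c1=3.
Step 5. [r6c2∈{2,6}] 6 has one home in col 2: r6c2 ⇒ r6c2=6.
Step 6. [r1c3∈{1}] r1c3's peers cover all but 1 ⇒ r1c3=1.
Step 7. [r3c4∈{6}] only 6 remains possible at r3c4 ⇒ r3c4=6.
Step 8. [r2c5∈{3,5}] r2c5 is the only open cell in row 2 admitting 3, so r2c5=3.
Step 9. [r3c1∈{1}] r3c1 has the single candidate 1. So r3c1=1.
Step 10. [r2c1∈{6}] r2c1 has the single candidate 6 ⇒ r2c1=6.
Step 11. [r4c2∈{2}] r4c2 has the single candidate 2, so r4c2=2.
Step 12. [r6c3∈{4}] only 4 remains possible at r6c3 ⇒ r6c3=4.
Step 13. [r5c4∈{4}] r5c4 is down to just 4 ⇒ r5c4=4.
Step 14. [r6c1∈{2}] only 2 remains possible at r6c1, so r6c1=2.
Step 15. [r5c6∈{6}] r5c6 is down to just 6 ⇒ r5c6=6.
Step 16. [r2c6∈{5}] only 5 remains possible at r2c6, so r2c6=5.
Step 17. [r2c4∈{1}] r2c4's peers cover all but 1. So r2c4=1.
Step 18. [r3c2∈{3}] nothing but 3 survives at r3c2. So r3c2=3.
Step 19. [r4c5∈{5}] r4c5 is down to just 5, so r4c5=5.

Answer: 3 5 1 2 6 4 / 6 4 2 1 3 5 / 1 3 5 6 4 2 / 4 2 6 3 5 1 / 5 1 3 4 2 6 / 2 6 4 5 1 3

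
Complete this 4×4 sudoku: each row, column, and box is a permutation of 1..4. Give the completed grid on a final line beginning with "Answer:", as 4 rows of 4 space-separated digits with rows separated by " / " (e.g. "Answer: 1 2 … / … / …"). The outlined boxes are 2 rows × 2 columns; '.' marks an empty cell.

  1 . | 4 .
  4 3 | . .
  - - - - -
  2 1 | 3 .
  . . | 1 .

Step 1. [r4c4∈{2,4}] in row 4, 2 fits only at r4c4, so r4c4=2.
Step 2. [r4c2∈{4}] only 4 remains possible at r4c2, so r4c2=4.
Step 3. [r2c4∈{1}] r2c4 has the single candidate 1 ⇒ r2c4=1.
Step 4. [r4c1∈{3}] r4c1 is down to just 3, so r4c1=3.
Step 5. [r1c2∈{2}] only 2 remains possible at r1c2, so r1c2=2.
Step 6. [r2c3∈{2}] nothing but 2 survives at r2c3 ⇒ r2c3=2.
Step 7. [r3c4∈{4}] nothing but 4 survives at r3c4. So r3c4=4.
Step 8. [r1c4∈{3}] r1c4's peers cover all but 3. So r1c4=3.

Answer: 1 2 4 3 / 4 3 2 1 / 2 1 3 4 / 3 4 1 2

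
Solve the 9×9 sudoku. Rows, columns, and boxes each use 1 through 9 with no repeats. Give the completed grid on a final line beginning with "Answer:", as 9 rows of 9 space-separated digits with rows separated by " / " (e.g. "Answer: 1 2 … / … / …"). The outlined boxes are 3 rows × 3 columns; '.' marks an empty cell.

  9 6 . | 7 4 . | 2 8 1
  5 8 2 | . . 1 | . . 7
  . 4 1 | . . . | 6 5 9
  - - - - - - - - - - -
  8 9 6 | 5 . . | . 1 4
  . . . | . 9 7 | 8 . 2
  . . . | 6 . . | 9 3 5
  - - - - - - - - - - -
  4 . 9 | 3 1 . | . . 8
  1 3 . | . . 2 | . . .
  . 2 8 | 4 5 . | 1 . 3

Step 1. [r8c5∈{6,7,8}] 7 has one home in col 5: r8c5. So r8c5=7.
Step 2. [r5c8∈{6}] r5c8's peers cover all but 6 ⇒ r5c8=6.
Step 3. [r9c6∈{6,9}] col 6 places 9 nowhere but r9c6, so r9c6=9.
Step 4. [r1c3∈{3}] nothing but 3 survives at r1c3. So r1c3=3.
Step 5. [r4c5∈{2,3}] across row 4, 2 lands solely at r4c5. So r4c5=2.
Step 6. [r9c8∈{7}] r9c8 has the single candidate 7, so r9c8=7.
Step 7. [r6c3∈{4,7}] across col 3, 7 lands solely at r6c3 ⇒ r6c3=7.
Step 8. [r8c3∈{5}] nothing but 5 survives at r8c3 ⇒ r8c3=5.
Step 9. [r6c5∈{8}] nothing but 8 survives at r6c5, so r6c5=8.
Step 10. [r3c5∈{3}] nothing but 3 survives at r3c5. So r3c5=3.
Step 11. [r8c7∈{4}] r8c7 is down to just 4 ⇒ r8c7=4.
Step 12. [r3c4∈{2,8}] 2 has one home in row 3: r3c4 ⇒ r3c4=2.
Step 13. [r5c2∈{1,5}] 5 has one home in row 5: r5c2 ⇒ r5c2=5.
Step 14. [r5c3∈{4}] only 4 remains possible at r5c3 ⇒ r5c3=4.
Step 15. [r6c1∈{2}] r6c1's peers cover all but 2 ⇒ r6c1=2.
Step 16. [r6c2∈{1}] r6c2's peers cover all but 1. So r6c2=1.
Step 17. [r2c8∈{4}] r2c8 is down to just 4. So r2c8=4.
Step 18. [r5c4∈{1}] r5c4 has the single candidate 1 ⇒ r5c4=1.
Step 19. [r4c6∈{3}] r4c6's peers cover all but 3. So r4c6=3.
Step 20. [r7c8∈{2}] r7c8 has the single candidate 2, so r7c8=2.
Step 21. [r4c7∈{7}] nothing but 7 survives at r4c7 ⇒ r4c7=7.
Step 22. [r9c1∈{6}] r9c1 is down to just 6. So r9c1=6.
Step 23. [r8c4∈{8}] only 8 remains possible at r8c4, so r8c4=8.
Step 24. [r8c9∈{6}] nothing but 6 survives at r8c9. So r8c9=6.
Step 25. [r6c6∈{4}] r6c6 has the single candidate 4, so r6c6=4.
Step 26. [r2c4∈{9}] only 9 remains possible at r2c4, so r2c4=9.
Step 27. [r7c7∈{5}] nothing but 5 survives at r7c7. So r7c7=5.
Step 28. [r3c6∈{8}] r3c6 is down to just 8, so r3c6=8.
Step 29. [r7c6∈{6}] r7c6 is down to just 6, so r7c6=6.
Step 30. [r1c6∈{5}] r1c6 is down to just 5, so r1c6=5.
Step 31. [r8c8∈{9}] r8c8 is down to just 9, so r8c8=9.
Step 32. [r3c1∈{7}] r3c1's peers cover all but 7, so r3c1=7.
Step 33. [r5c1∈{3}] r5c1 has the single candidate 3 ⇒ r5c1=3.
Step 34. [r2c7∈{3}] r2c7's peers cover all but 3. So r2c7=3.
Step 35. [r2c5∈{6}] r2c5 has the single candidate 6. So r2c5=6.
Step 36. [r7c2∈{7}] nothing but 7 survives at r7c2, so r7c2=7.

Answer: 9 6 3 7 4 5 2 8 1 / 5 8 2 9 6 1 3 4 7 / 7 4 1 2 3 8 6 5 9 / 8 9 6 5 2 3 7 1 4 / 3 5 4 1 9 7 8 6 2 / 2 1 7 6 8 4 9 3 5 / 4 7 9 3 1 6 5 2 8 / 1 3 5 8 7 2 4 9 6 / 6 2 8 4 5 9 1 7 3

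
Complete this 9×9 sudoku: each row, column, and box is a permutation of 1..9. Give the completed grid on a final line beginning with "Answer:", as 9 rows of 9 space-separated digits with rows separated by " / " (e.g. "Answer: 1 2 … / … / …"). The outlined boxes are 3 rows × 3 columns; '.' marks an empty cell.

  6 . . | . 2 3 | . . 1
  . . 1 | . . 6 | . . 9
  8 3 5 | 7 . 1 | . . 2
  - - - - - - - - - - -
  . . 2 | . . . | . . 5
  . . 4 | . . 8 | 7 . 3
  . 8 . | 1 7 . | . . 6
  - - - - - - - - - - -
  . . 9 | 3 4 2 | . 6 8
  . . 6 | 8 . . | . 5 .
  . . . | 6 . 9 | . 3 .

Step 1. [r3c8∈{4}] r3c8's peers cover all but 4. So r3c8=4.
Step 2. [r8c1∈{1,2,3,4,7}] row 8 places 3 nowhere but r8c1, so r8c1=3.
Step 3. [r1c3∈{7}] nothing but 7 survives at r1c3. So r1c3=7.
Step 4. [r8c7∈{1,2,4,9}] in row 8, 9 fits only at r8c7 ⇒ r8c7=9.
Step 5. [r8c2∈{1,2,4,7}] across row 8, 2 lands solely at r8c2, so r8c2=2.
Step 6. [r9c5∈{1,5}] r9c5 is the only open cell in box 8 admitting 5, so r9c5=5.
Step 7. [r1c8∈{8}] r1c8 is down to just 8 ⇒ r1c8=8.
Step 8. [r2c2∈{4}] r2c2 is down to just 4 ⇒ r2c2=4.
Step 9. [r7c7∈{1}] nothing but 1 survives at r7c7, so r7c7=1.
Step 10. [r9c1∈{1,4,7}] across col 1, 4 lands solely at r9c1 ⇒ r9c1=4.
Step 11. [r4c6∈{4}] r4c6's peers cover all but 4. So r4c6=4.
Step 12. [r4c4∈{9}] r4c4 has the single candidate 9. So r4c4=9.
Step 13. [r2c4∈{5}] only 5 remains possible at r2c4, so r2c4=5.
Step 14. [r4c8∈{1}] r4c8's peers cover all but 1 ⇒ r4c8=1.
Step 15. [r5c1∈{1,5,9}] across col 1, 1 lands solely at r5c1 ⇒ r5c1=1.
Step 16. [r5c2∈{5,6,9}] row 5 places 5 nowhere but r5c2. So r5c2=5.
Step 17. [r7c2∈{7}] nothing but 7 survives at r7c2 ⇒ r7c2=7.
Step 18. [r5c8∈{2,9}] row 5 places 9 nowhere but r5c8, so r5c8=9.
Step 19. [r6c7∈{2,4}] r6c7 is the only open cell in row 6 admitting 4, so r6c7=4.
Step 20. [r9c9∈{7}] r9c9 has the single candidate 7 ⇒ r9c9=7.
Step 21. [r4c5∈{3,6}] row 4 places 3 nowhere but r4c5, so r4c5=3.
Step 22. [r2c1∈{2}] r2c1 is down to just 2, so r2c1=2.
Step 23. [r1c4∈{4}] only 4 remains possible at r1c4, so r1c4=4.
Step 24. [r9c3∈{8}] nothing but 8 survives at r9c3. So r9c3=8.
Step 25. [r8c6∈{7}] r8c6 is down to just 7 ⇒ r8c6=7.
Step 26. [r2c7∈{3}] r2c7's peers cover all but 3 ⇒ r2c7=3.
Step 27. [r3c5∈{9}] nothing but 9 survives at r3c5, so r3c5=9.
Step 28. [r6c8∈{2}] only 2 remains possible at r6c8 ⇒ r6c8=2.
Step 29. [r9c7∈{2}] r9c7's peers cover all but 2, so r9c7=2.
Step 30. [r6c6∈{5}] only 5 remains possible at r6c6 ⇒ r6c6=5.
Step 31. [r2c8∈{7}] r2c8 has the single candidate 7. So r2c8=7.
Step 32. [r6c1∈{9}] r6c1 has the single candidate 9. So r6c1=9.
Step 33. [r9c2∈{1}] r9c2's peers cover all but 1 ⇒ r9c2=1.
Step 34. [r7c1∈{5}] nothing but 5 survives at r7c1 ⇒ r7c1=5.
Step 35. [r4c7∈{8}] r4c7 is down to just 8, so r4c7=8.
Step 36. [r1c7∈{5}] nothing but 5 survives at r1c7. So r1c7=5.
Step 37. [r1c2∈{9}] r1c2's peers cover all but 9, so r1c2=9.
Step 38. [r6c3∈{3}] r6c3 has the single candidate 3. So r6c3=3.
Step 39. [r4c2∈{6}] r4c2 is down to just 6. So r4c2=6.
Step 40. [r5c5∈{6}] nothing but 6 survives at r5c5 ⇒ r5c5=6.
Step 41. [r4c1∈{7}] r4c1 is down to just 7 ⇒ r4c1=7.
Step 42. [r3c7∈{6}] only 6 remains possible at r3c7. So r3c7=6.
Step 43. [r8c5∈{1}] r8c5 has the single candidate 1, so r8c5=1.
Step 44. [r5c4∈{2}] r5c4 has the single candidate 2, so r5c4=2.
Step 45. [r2c5∈{8}] nothing but 8 survives at r2c5 ⇒ r2c5=8.
Step 46. [r8c9∈{4}] r8c9 has the single candidate 4. So r8c9=4.

Answer: 6 9 7 4 2 3 5 8 1 / 2 4 1 5 8 6 3 7 9 / 8 3 5 7 9 1 6 4 2 / 7 6 2 9 3 4 8 1 5 / 1 5 4 2 6 8 7 9 3 / 9 8 3 1 7 5 4 2 6 / 5 7 9 3 4 2 1 6 8 / 3 2 6 8 1 7 9 5 4 / 4 1 8 6 5 9 2 3 7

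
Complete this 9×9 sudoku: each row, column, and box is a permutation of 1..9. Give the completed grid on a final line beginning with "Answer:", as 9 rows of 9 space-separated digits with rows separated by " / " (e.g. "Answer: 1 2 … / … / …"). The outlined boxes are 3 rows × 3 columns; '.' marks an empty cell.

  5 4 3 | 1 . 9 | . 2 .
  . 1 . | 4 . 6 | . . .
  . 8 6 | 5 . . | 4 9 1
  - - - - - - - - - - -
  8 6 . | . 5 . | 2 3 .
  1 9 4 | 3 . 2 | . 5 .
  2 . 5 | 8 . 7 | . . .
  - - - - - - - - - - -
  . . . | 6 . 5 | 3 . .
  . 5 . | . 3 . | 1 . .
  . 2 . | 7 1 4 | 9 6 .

Step 1. [r7c2∈{7}] nothing but 7 survives at r7c2 ⇒ r7c2=7.
Step 2. [r4c9∈{4,7,9}] row 4 places 4 nowhere but r4c9 ⇒ r4c9=4.
Step 3. [r6c7∈{6}] r6c7's peers cover all but 6 ⇒ r6c7=6.
Step 4. [r8c6∈{8}] r8c6 has the single candidate 8, so r8c6=8.
Step 5. [r8c3∈{9}] r8c3 has the single candidate 9 ⇒ r8c3=9.
Step 6. [r2c9∈{3,5,7,8}] across row 2, 3 lands solely at r2c9, so r2c9=3.
Step 7. [r3c1∈{7}] nothing but 7 survives at r3c1. So r3c1=7.
Step 8. [r1c9∈{6,7,8}] in row 1, 6 fits only at r1c9. So r1c9=6.
Step 9. [r8c4∈{2}] r8c4 is down to just 2. So r8c4=2.
Step 10. [r2c7∈{5,7,8}] row 2 places 5 nowhere but r2c7. So r2c7=5.
Step 11. [r7c1∈{4}] r7c1's peers cover all but 4 ⇒ r7c1=4.
Step 12. [r7c8∈{8}] r7c8 is down to just 8, so r7c8=8.
Step 13. [r2c8∈{7}] nothing but 7 survives at r2c8. So r2c8=7.
Step 14. [r5c7∈{7,8}] r5c7 is the only open cell in col 7 admitting 7 ⇒ r5c7=7.
Step 15. [r2c5∈{2,8}] r2c5 is the only open cell in row 2 admitting 8, so r2c5=8.
Step 16. [r7c5∈{9}] nothing but 9 survives at r7c5, so r7c5=9.
Step 17. [r2c3∈{2}] r2c3 has the single candidate 2 ⇒ r2c3=2.
Step 18. [r7c9∈{2}] nothing but 2 survives at r7c9 ⇒ r7c9=2.
Step 19. [r6c8∈{1}] nothing but 1 survives at r6c8, so r6c8=1.
Step 20. [r5c5∈{6}] r5c5's peers cover all but 6, so r5c5=6.
Step 21. [r9c9∈{5}] nothing but 5 survives at r9c9. So r9c9=5.
Step 22. [r1c5∈{7}] r1c5's peers cover all but 7. So r1c5=7.
Step 23. [r1c7∈{8}] r1c7 has the single candidate 8 ⇒ r1c7=8.
Step 24. [r3c5∈{2}] r3c5 has the single candidate 2. So r3c5=2.
Step 25. [r5c9∈{8}] r5c9's peers cover all but 8. So r5c9=8.
Step 26. [r2c1∈{9}] r2c1's peers cover all but 9, so r2c1=9.
Step 27. [r7c3∈{1}] r7c3's peers cover all but 1. So r7c3=1.
Step 28. [r4c4∈{9}] r4c4 is down to just 9, so r4c4=9.
Step 29. [r8c9∈{7}] only 7 remains possible at r8c9. So r8c9=7.
Step 30. [r6c2∈{3}] nothing but 3 survives at r6c2 ⇒ r6c2=3.
Step 31. [r6c5∈{4}] only 4 remains possible at r6c5, so r6c5=4.
Step 32. [r8c1∈{6}] only 6 remains possible at r8c1. So r8c1=6.
Step 33. [r8c8∈{4}] nothing but 4 survives at r8c8. So r8c8=4.
Step 34. [r9c3∈{8}] r9c3's peers cover all but 8 ⇒ r9c3=8.
Step 35. [r6c9∈{9}] r6c9 is down to just 9. So r6c9=9.
Step 36. [r3c6∈{3}] r3c6 has the single candidate 3. So r3c6=3.
Step 37. [r4c6∈{1}] only 1 remains possible at r4c6. So r4c6=1.
Step 38. [r9c1∈{3}] nothing but 3 survives at r9c1. So r9c1=3.
Step 39. [r4c3∈{7}] r4c3 has the single candidate 7. So r4c3=7.

Answer: 5 4 3 1 7 9 8 2 6 / 9 1 2 4 8 6 5 7 3 / 7 8 6 5 2 3 4 9 1 / 8 6 7 9 5 1 2 3 4 / 1 9 4 3 6 2 7 5 8 / 2 3 5 8 4 7 6 1 9 / 4 7 1 6 9 5 3 8 2 / 6 5 9 2 3 8 1 4 7 / 3 2 8 7 1 4 9 6 5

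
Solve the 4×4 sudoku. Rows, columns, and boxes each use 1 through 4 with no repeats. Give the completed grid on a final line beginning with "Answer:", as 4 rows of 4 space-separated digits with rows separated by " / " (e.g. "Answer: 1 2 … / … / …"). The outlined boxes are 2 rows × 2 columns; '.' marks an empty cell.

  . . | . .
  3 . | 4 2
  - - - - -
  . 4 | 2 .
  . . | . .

Step 1. [r3c1∈{1}] r3c1 is down to just 1, so r3c1=1.
Step 2. [r3c4∈{3}] only 3 remains possible at r3c4 ⇒ r3c4=3.
Step 3. [r1c4∈{1}] r1c4's peers cover all but 1. So r1c4=1.
Step 4. [r1c2∈{2}] r1c2 has the single candidate 2 ⇒ r1c2=2.
Step 5. [r1c1∈{4}] r1c1's peers cover all but 4 ⇒ r1c1=4.
Step 6. [r4c4∈{4}] nothing but 4 survives at r4c4 ⇒ r4c4=4.
Step 7. [r4c2∈{3}] r4c2 is down to just 3 ⇒ r4c2=3.
Step 8. [r4c3∈{1}] r4c3's peers cover all but 1, so r4c3=1.
Step 9. [r2c2∈{1}] nothing but 1 survives at r2c2, so r2c2=1.
Step 10. [r1c3∈{3}] only 3 remains possible at r1c3, so r1c3=3.
Step 11. [r4c1∈{2}] only 2 remains possible at r4c1 ⇒ r4c1=2.

Answer: 4 2 3 1 / 3 1 4 2 / 1 4 2 3 / 2 3 1 4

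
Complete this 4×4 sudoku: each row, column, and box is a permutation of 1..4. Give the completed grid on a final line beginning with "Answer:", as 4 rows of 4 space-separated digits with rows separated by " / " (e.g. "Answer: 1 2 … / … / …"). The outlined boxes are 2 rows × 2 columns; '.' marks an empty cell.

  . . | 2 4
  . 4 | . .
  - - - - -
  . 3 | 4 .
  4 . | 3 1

Step 1. [r3c1∈{1,2}] r3c1 is the only open cell in row 3 admitting 1, so r3c1=1.
Step 2. [r2c1∈{2,3}] r2c1 is the only open cell in row 2 admitting 2, so r2c1=2.
Step 3. [r4c2∈{2}] r4c2 has the single candidate 2, so r4c2=2.
Step 4. [r1c2∈{1}] r1c2's peers cover all but 1 ⇒ r1c2=1.
Step 5. [r3c4∈{2}] only 2 remains possible at r3c4 ⇒ r3c4=2.
Step 6. [r2c4∈{3}] r2c4 has the single candidate 3. So r2c4=3.
Step 7. [r1c1∈{3}] r1c1 is down to just 3. So r1c1=3.
Step 8. [r2c3∈{1}] nothing but 1 survives at r2c3. So r2c3=1.

Answer: 3 1 2 4 / 2 4 1 3 / 1 3 4 2 / 4 2 3 1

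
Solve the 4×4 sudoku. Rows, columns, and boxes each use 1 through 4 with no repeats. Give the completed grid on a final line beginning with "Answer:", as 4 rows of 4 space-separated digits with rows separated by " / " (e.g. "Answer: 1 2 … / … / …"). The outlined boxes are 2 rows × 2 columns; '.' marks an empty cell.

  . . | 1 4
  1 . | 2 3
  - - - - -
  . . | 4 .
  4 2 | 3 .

Step 1. [r3c1∈{3}] only 3 remains possible at r3c1. So r3c1=3.
Step 2. [r3c2∈{1}] r3c2 has the single candidate 1. So r3c2=1.
Step 3. [r1c2∈{3}] r1c2's peers cover all but 3 ⇒ r1c2=3.
Step 4. [r3c4∈{2}] r3c4's peers cover all but 2, so r3c4=2.
Step 5. [r1c1∈{2}] r1c1 has the single candidate 2, so r1c1=2.
Step 6. [r2c2∈{4}] r2c2 has the single candidate 4. So r2c2=4.
Step 7. [r4c4∈{1}] r4c4's peers cover all but 1 ⇒ r4c4=1.

Answer: 2 3 1 4 / 1 4 2 3 / 3 1 4 2 / 4 2 3 1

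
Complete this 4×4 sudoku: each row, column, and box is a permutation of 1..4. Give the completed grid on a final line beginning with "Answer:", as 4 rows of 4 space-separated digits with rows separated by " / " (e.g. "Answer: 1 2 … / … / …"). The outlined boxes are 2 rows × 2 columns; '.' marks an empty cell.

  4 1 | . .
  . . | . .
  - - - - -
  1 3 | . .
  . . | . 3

Step 1. [r2c2∈{2}] r2c2 has the single candidate 2, so r2c2=2.
Step 2. [r4c3∈{1,2,4}] row 4 places 1 nowhere but r4c3, so r4c3=1.
Step 3. [r1c4∈{2}] nothing but 2 survives at r1c4, so r1c4=2.
Step 4. [r3c4∈{4}] r3c4 has the single candidate 4 ⇒ r3c4=4.
Step 5. [r2c1∈{3}] r2c1 has the single candidate 3 ⇒ r2c1=3.
Step 6. [r4c2∈{4}] only 4 remains possible at r4c2 ⇒ r4c2=4.
Step 7. [r4c1∈{2}] r4c1 is down to just 2. So r4c1=2.
Step 8. [r1c3∈{3}] r1c3's peers cover all but 3. So r1c3=3.
Step 9. [r2c3∈{4}] r2c3's peers cover all but 4 ⇒ r2c3=4.
Step 10. [r3c3∈{2}] r3c3 is down to just 2, so r3c3=2.
Step 11. [r2c4∈{1}] r2c4 has the single candidate 1. So r2c4=1.

Answer: 4 1 3 2 / 3 2 4 1 / 1 3 2 4 / 2 4 1 3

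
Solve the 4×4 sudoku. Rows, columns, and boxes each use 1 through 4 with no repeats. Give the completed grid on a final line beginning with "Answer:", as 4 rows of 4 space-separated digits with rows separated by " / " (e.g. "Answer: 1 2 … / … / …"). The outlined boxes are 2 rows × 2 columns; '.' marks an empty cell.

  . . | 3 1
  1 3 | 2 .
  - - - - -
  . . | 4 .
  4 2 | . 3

Step 1. [r1c1∈{2}] r1c1 has the single candidate 2. So r1c1=2.
Step 2. [r4c3∈{1}] nothing but 1 survives at r4c3. So r4c3=1.
Step 3. [r3c2∈{1}] nothing but 1 survives at r3c2, so r3c2=1.
Step 4. [r2c4∈{4}] r2c4 is down to just 4, so r2c4=4.
Step 5. [r3c1∈{3}] nothing but 3 survives at r3c1, so r3c1=3.
Step 6. [r1c2∈{4}] only 4 remains possible at r1c2 ⇒ r1c2=4.
Step 7. [r3c4∈{2}] only 2 remains possible at r3c4. So r3c4=2.

Answer: 2 4 3 1 / 1 3 2 4 / 3 1 4 2 / 4 2 1 3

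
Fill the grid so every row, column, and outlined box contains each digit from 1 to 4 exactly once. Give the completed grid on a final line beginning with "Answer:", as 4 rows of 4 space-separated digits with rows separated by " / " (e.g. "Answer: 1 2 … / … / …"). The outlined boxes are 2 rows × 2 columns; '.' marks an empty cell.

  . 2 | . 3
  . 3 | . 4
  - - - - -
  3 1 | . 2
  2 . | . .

Step 1. [r1c3∈{1}] nothing but 1 survives at r1c3. So r1c3=1.
Step 2. [r4c3∈{3,4}] across row 4, 3 lands solely at r4c3 ⇒ r4c3=3.
Step 3. [r2c1∈{1}] r2c1 is down to just 1 ⇒ r2c1=1.
Step 4. [r4c4∈{1}] r4c4 has the single candidate 1. So r4c4=1.
Step 5. [r3c3∈{4}] only 4 remains possible at r3c3 ⇒ r3c3=4.
Step 6. [r1c1∈{4}] r1c1 is down to just 4 ⇒ r1c1=4.
Step 7. [r2c3∈{2}] nothing but 2 survives at r2c3. So r2c3=2.
Step 8. [r4c2∈{4}] nothing but 4 survives at r4c2, so r4c2=4.

Answer: 4 2 1 3 / 1 3 2 4 / 3 1 4 2 / 2 4 3 1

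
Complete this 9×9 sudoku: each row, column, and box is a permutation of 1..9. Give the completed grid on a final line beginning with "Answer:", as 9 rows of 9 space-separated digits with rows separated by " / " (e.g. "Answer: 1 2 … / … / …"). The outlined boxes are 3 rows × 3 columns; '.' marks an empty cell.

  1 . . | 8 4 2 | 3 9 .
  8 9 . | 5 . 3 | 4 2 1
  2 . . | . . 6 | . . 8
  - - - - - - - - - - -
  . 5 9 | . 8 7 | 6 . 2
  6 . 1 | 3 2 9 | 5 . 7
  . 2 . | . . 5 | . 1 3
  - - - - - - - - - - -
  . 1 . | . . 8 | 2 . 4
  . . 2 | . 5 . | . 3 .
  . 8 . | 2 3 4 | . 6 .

Step 1. [r3c7∈{7}] nothing but 7 survives at r3c7, so r3c7=7.
Step 2. [r5c2∈{4}] r5c2's peers cover all but 4 ⇒ r5c2=4.
Step 3. [r7c8∈{5,7}] in col 8, 7 fits only at r7c8 ⇒ r7c8=7.
Step 4. [r8c4∈{1,6,7,9}] col 4 places 7 nowhere but r8c4, so r8c4=7.
Step 5. [r8c9∈{9}] only 9 remains possible at r8c9, so r8c9=9.
Step 6. [r2c3∈{6,7}] in row 2, 6 fits only at r2c3. So r2c3=6.
Step 7. [r9c9∈{5}] r9c9 is down to just 5. So r9c9=5.
Step 8. [r7c1∈{3,5,9}] 5 has one home in col 1: r7c1, so r7c1=5.
Step 9. [r9c3∈{7}] nothing but 7 survives at r9c3, so r9c3=7.
Step 10. [r4c4∈{1,4}] in row 4, 1 fits only at r4c4, so r4c4=1.
Step 11. [r3c3∈{3,4,5}] across row 3, 4 lands solely at r3c3, so r3c3=4.
Step 12. [r3c4∈{9}] only 9 remains possible at r3c4. So r3c4=9.
Step 13. [r6c5∈{6}] r6c5 is down to just 6. So r6c5=6.
Step 14. [r8c7∈{1,8}] in row 8, 8 fits only at r8c7. So r8c7=8.
Step 15. [r5c8∈{8}] r5c8 has the single candidate 8, so r5c8=8.
Step 16. [r1c3∈{5}] r1c3 has the single candidate 5 ⇒ r1c3=5.
Step 17. [r3c8∈{5}] nothing but 5 survives at r3c8. So r3c8=5.
Step 18. [r8c6∈{1}] r8c6's peers cover all but 1, so r8c6=1.
Step 19. [r3c5∈{1}] r3c5 has the single candidate 1, so r3c5=1.
Step 20. [r1c9∈{6}] r1c9 is down to just 6 ⇒ r1c9=6.
Step 21. [r2c5∈{7}] only 7 remains possible at r2c5 ⇒ r2c5=7.
Step 22. [r3c2∈{3}] nothing but 3 survives at r3c2, so r3c2=3.
Step 23. [r7c5∈{9}] r7c5 has the single candidate 9, so r7c5=9.
Step 24. [r9c1∈{9}] only 9 remains possible at r9c1, so r9c1=9.
Step 25. [r8c1∈{4}] r8c1 is down to just 4, so r8c1=4.
Step 26. [r7c3∈{3}] only 3 remains possible at r7c3, so r7c3=3.
Step 27. [r6c7∈{9}] nothing but 9 survives at r6c7 ⇒ r6c7=9.
Step 28. [r6c4∈{4}] r6c4 has the single candidate 4, so r6c4=4.
Step 29. [r4c1∈{3}] nothing but 3 survives at r4c1 ⇒ r4c1=3.
Step 30. [r6c3∈{8}] r6c3 is down to just 8 ⇒ r6c3=8.
Step 31. [r4c8∈{4}] only 4 remains possible at r4c8, so r4c8=4.
Step 32. [r1c2∈{7}] r1c2's peers cover all but 7. So r1c2=7.
Step 33. [r9c7∈{1}] r9c7 is down to just 1, so r9c7=1.
Step 34. [r7c4∈{6}] r7c4 has the single candidate 6 ⇒ r7c4=6.
Step 35. [r8c2∈{6}] nothing but 6 survives at r8c2. So r8c2=6.
Step 36. [r6c1∈{7}] nothing but 7 survives at r6c1 ⇒ r6c1=7.

Answer: 1 7 5 8 4 2 3 9 6 / 8 9 6 5 7 3 4 2 1 / 2 3 4 9 1 6 7 5 8 / 3 5 9 1 8 7 6 4 2 / 6 4 1 3 2 9 5 8 7 / 7 2 8 4 6 5 9 1 3 / 5 1 3 6 9 8 2 7 4 / 4 6 2 7 5 1 8 3 9 / 9 8 7 2 3 4 1 6 5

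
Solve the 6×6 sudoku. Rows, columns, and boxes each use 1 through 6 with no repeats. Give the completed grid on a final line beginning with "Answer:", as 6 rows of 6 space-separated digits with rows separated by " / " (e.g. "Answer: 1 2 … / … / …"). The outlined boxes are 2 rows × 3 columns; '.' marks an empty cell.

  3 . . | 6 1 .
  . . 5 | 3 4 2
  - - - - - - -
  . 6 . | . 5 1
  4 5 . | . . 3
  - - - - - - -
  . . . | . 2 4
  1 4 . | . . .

Step 1. [r6c3∈{2,3,6}] r6c3 is the only open cell in row 6 admitting 2. So r6c3=2.
Step 2. [r5c1∈{5,6}] 5 has one home in col 1: r5c1. So r5c1=5.
Step 3. [r6c6∈{5,6}] in col 6, 6 fits only at r6c6. So r6c6=6.
Step 4. [r5c2∈{3}] r5c2 has the single candidate 3, so r5c2=3.
Step 5. [r3c1∈{2}] r3c1's peers cover all but 2 ⇒ r3c1=2.
Step 6. [r2c1∈{6}] nothing but 6 survives at r2c1, so r2c1=6.
Step 7. [r6c4∈{5}] r6c4 is down to just 5, so r6c4=5.
Step 8. [r4c5∈{6}] r4c5 has the single candidate 6 ⇒ r4c5=6.
Step 9. [r3c3∈{3}] r3c3 has the single candidate 3 ⇒ r3c3=3.
Step 10. [r2c2∈{1}] only 1 remains possible at r2c2. So r2c2=1.
Step 11. [r5c3∈{6}] r5c3 has the single candidate 6 ⇒ r5c3=6.
Step 12. [r6c5∈{3}] nothing but 3 survives at r6c5, so r6c5=3.
Step 13. [r1c2∈{2}] r1c2 is down to just 2. So r1c2=2.
Step 14. [r4c4∈{2}] r4c4 has the single candidate 2. So r4c4=2.
Step 15. [r1c3∈{4}] nothing but 4 survives at r1c3 ⇒ r1c3=4.
Step 16. [r3c4∈{4}] nothing but 4 survives at r3c4, so r3c4=4.
Step 17. [r5c4∈{1}] r5c4 is down to just 1, so r5c4=1.
Step 18. [r4c3∈{1}] r4c3's peers cover all but 1. So r4c3=1.
Step 19. [r1c6∈{5}] r1c6 has the single candidate 5 ⇒ r1c6=5.

Answer: 3 2 4 6 1 5 / 6 1 5 3 4 2 / 2 6 3 4 5 1 / 4 5 1 2 6 3 / 5 3 6 1 2 4 / 1 4 2 5 3 6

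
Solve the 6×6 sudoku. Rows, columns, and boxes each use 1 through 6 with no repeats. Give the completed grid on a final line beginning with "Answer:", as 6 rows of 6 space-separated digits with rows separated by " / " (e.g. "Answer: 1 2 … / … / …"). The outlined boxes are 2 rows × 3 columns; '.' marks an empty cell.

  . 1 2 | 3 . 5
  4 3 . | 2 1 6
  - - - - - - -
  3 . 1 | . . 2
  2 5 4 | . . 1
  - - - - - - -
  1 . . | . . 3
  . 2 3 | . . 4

Step 1. [r5c3∈{5,6}] 6 has one home in col 3: r5c3, so r5c3=6.
Step 2. [r4c4∈{6}] nothing but 6 survives at r4c4 ⇒ r4c4=6.
Step 3. [r5c4∈{5}] r5c4 is down to just 5 ⇒ r5c4=5.
Step 4. [r1c5∈{4}] r1c5 has the single candidate 4. So r1c5=4.
Step 5. [r6c4∈{1}] r6c4 has the single candidate 1. So r6c4=1.
Step 6. [r6c5∈{6}] r6c5 has the single candidate 6 ⇒ r6c5=6.
Step 7. [r3c2∈{6}] nothing but 6 survives at r3c2 ⇒ r3c2=6.
Step 8. [r6c1∈{5}] r6c1 has the single candidate 5. So r6c1=5.
Step 9. [r5c5∈{2}] r5c5 has the single candidate 2, so r5c5=2.
Step 10. [r5c2∈{4}] r5c2 is down to just 4. So r5c2=4.
Step 11. [r3c5∈{5}] r3c5 is down to just 5. So r3c5=5.
Step 12. [r1c1∈{6}] r1c1's peers cover all but 6. So r1c1=6.
Step 13. [r3c4∈{4}] nothing but 4 survives at r3c4 ⇒ r3c4=4.
Step 14. [r2c3∈{5}] r2c3 has the single candidate 5, so r2c3=5.
Step 15. [r4c5∈{3}] r4c5 has the single candidate 3 ⇒ r4c5=3.

Answer: 6 1 2 3 4 5 / 4 3 5 2 1 6 / 3 6 1 4 5 2 / 2 5 4 6 3 1 / 1 4 6 5 2 3 / 5 2 3 1 6 4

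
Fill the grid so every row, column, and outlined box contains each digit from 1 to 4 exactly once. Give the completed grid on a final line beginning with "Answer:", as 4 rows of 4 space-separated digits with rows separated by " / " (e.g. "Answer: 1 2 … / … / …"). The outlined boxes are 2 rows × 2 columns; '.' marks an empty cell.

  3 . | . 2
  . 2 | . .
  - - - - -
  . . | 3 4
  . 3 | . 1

Step 1. [r1c2∈{1,4}] across col 2, 4 lands solely at r1c2, so r1c2=4.
Step 2. [r3c1∈{1,2}] across row 3, 2 lands solely at r3c1. So r3c1=2.
Step 3. [r2c1∈{1}] only 1 remains possible at r2c1. So r2c1=1.
Step 4. [r3c2∈{1}] r3c2 has the single candidate 1 ⇒ r3c2=1.
Step 5. [r4c3∈{2}] r4c3 is down to just 2, so r4c3=2.
Step 6. [r2c4∈{3}] only 3 remains possible at r2c4. So r2c4=3.
Step 7. [r4c1∈{4}] r4c1's peers cover all but 4. So r4c1=4.
Step 8. [r1c3∈{1}] nothing but 1 survives at r1c3, so r1c3=1.
Step 9. [r2c3∈{4}] only 4 remains possible at r2c3, so r2c3=4.

Answer: 3 4 1 2 / 1 2 4 3 / 2 1 3 4 / 4 3 2 1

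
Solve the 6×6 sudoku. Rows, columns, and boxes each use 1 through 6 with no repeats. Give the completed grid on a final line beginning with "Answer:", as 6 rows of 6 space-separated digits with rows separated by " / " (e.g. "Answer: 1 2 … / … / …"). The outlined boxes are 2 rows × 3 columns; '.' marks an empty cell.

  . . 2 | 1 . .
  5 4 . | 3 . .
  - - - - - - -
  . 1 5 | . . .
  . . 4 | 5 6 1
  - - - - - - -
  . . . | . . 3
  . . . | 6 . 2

Step 1. [r3c1∈{2,3,6}] r3c1 is the only open cell in row 3 admitting 6. So r3c1=6.
Step 2. [r5c4∈{4}] r5c4's peers cover all but 4. So r5c4=4.
Step 3. [r1c6∈{4,5,6}] r1c6 is the only open cell in col 6 admitting 5. So r1c6=5.
Step 4. [r1c1∈{3}] nothing but 3 survives at r1c1, so r1c1=3.
Step 5. [r2c3∈{1,6}] across row 2, 1 lands solely at r2c3. So r2c3=1.
Step 6. [r3c5∈{2,3,4}] row 3 places 3 nowhere but r3c5. So r3c5=3.
Step 7. [r4c2∈{2,3}] in row 4, 3 fits only at r4c2, so r4c2=3.
Step 8. [r5c2∈{2,5,6}] 2 has one home in col 2: r5c2, so r5c2=2.
Step 9. [r5c1∈{1}] only 1 remains possible at r5c1 ⇒ r5c1=1.
Step 10. [r6c2∈{5}] nothing but 5 survives at r6c2. So r6c2=5.
Step 11. [r4c1∈{2}] only 2 remains possible at r4c1 ⇒ r4c1=2.
Step 12. [r1c2∈{6}] r1c2's peers cover all but 6 ⇒ r1c2=6.
Step 13. [r5c3∈{6}] r5c3 has the single candidate 6, so r5c3=6.
Step 14. [r5c5∈{5}] only 5 remains possible at r5c5. So r5c5=5.
Step 15. [r6c5∈{1}] only 1 remains possible at r6c5, so r6c5=1.
Step 16. [r3c4∈{2}] nothing but 2 survives at r3c4. So r3c4=2.
Step 17. [r2c6∈{6}] r2c6 is down to just 6 ⇒ r2c6=6.
Step 18. [r2c5∈{2}] r2c5's peers cover all but 2. So r2c5=2.
Step 19. [r3c6∈{4}] only 4 remains possible at r3c6 ⇒ r3c6=4.
Step 20. [r6c1∈{4}] r6c1's peers cover all but 4. So r6c1=4.
Step 21. [r1c5∈{4}] nothing but 4 survives at r1c5 ⇒ r1c5=4.
Step 22. [r6c3∈{3}] only 3 remains possible at r6c3. So r6c3=3.

Answer: 3 6 2 1 4 5 / 5 4 1 3 2 6 / 6 1 5 2 3 4 / 2 3 4 5 6 1 / 1 2 6 4 5 3 / 4 5 3 6 1 2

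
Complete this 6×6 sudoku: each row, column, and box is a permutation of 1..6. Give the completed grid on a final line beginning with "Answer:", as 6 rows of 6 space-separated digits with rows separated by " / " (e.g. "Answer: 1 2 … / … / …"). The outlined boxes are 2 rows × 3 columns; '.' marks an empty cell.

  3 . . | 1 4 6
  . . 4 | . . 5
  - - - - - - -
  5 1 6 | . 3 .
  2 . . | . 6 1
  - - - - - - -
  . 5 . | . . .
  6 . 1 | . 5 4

Step 1. [r5c6∈{2,3}] col 6 places 3 nowhere but r5c6, so r5c6=3.
Step 2. [r6c4∈{2}] r6c4's peers cover all but 2, so r6c4=2.
Step 3. [r1c2∈{2}] nothing but 2 survives at r1c2. So r1c2=2.
Step 4. [r4c2∈{3,4}] in col 2, 4 fits only at r4c2. So r4c2=4.
Step 5. [r5c4∈{6}] r5c4 has the single candidate 6. So r5c4=6.
Step 6. [r4c4∈{5}] r4c4's peers cover all but 5, so r4c4=5.
Step 7. [r3c6∈{2}] r3c6 has the single candidate 2 ⇒ r3c6=2.
Step 8. [r5c5∈{1}] r5c5 is down to just 1, so r5c5=1.
Step 9. [r5c1∈{4}] r5c1 has the single candidate 4, so r5c1=4.
Step 10. [r2c1∈{1}] r2c1 has the single candidate 1. So r2c1=1.
Step 11. [r2c4∈{3}] only 3 remains possible at r2c4 ⇒ r2c4=3.
Step 12. [r5c3∈{2}] r5c3 is down to just 2. So r5c3=2.
Step 13. [r6c2∈{3}] r6c2 is down to just 3 ⇒ r6c2=3.
Step 14. [r4c3∈{3}] r4c3 is down to just 3. So r4c3=3.
Step 15. [r1c3∈{5}] r1c3 has the single candidate 5 ⇒ r1c3=5.
Step 16. [r3c4∈{4}] r3c4 has the single candidate 4. So r3c4=4.
Step 17. [r2c2∈{6}] nothing but 6 survives at r2c2 ⇒ r2c2=6.
Step 18. [r2c5∈{2}] r2c5 has the single candidate 2. So r2c5=2.

Answer: 3 2 5 1 4 6 / 1 6 4 3 2 5 / 5 1 6 4 3 2 / 2 4 3 5 6 1 / 4 5 2 6 1 3 / 6 3 1 2 5 4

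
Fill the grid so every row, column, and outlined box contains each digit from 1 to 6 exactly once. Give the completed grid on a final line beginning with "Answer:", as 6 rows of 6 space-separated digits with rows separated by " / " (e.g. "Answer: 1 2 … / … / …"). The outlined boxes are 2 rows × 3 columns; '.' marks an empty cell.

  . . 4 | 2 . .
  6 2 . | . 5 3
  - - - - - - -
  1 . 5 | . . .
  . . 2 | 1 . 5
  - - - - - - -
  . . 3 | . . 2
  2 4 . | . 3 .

Step 1. [r3c6∈{4,6}] 4 has one home in col 6: r3c6 ⇒ r3c6=4.
Step 2. [r4c5∈{6}] r4c5's peers cover all but 6, so r4c5=6.
Step 3. [r6c3∈{1,6}] r6c3 is the only open cell in col 3 admitting 6 ⇒ r6c3=6.
Step 4. [r5c1∈{5}] r5c1's peers cover all but 5. So r5c1=5.
Step 5. [r1c5∈{1}] r1c5 is down to just 1, so r1c5=1.
Step 6. [r4c2∈{3}] r4c2 is down to just 3, so r4c2=3.
Step 7. [r2c4∈{4}] only 4 remains possible at r2c4 ⇒ r2c4=4.
Step 8. [r6c4∈{5}] nothing but 5 survives at r6c4 ⇒ r6c4=5.
Step 9. [r3c4∈{3}] r3c4 has the single candidate 3, so r3c4=3.
Step 10. [r5c5∈{4}] r5c5 has the single candidate 4, so r5c5=4.
Step 11. [r6c6∈{1}] only 1 remains possible at r6c6 ⇒ r6c6=1.
Step 12. [r5c4∈{6}] nothing but 6 survives at r5c4 ⇒ r5c4=6.
Step 13. [r2c3∈{1}] r2c3 has the single candidate 1. So r2c3=1.
Step 14. [r1c6∈{6}] nothing but 6 survives at r1c6 ⇒ r1c6=6.
Step 15. [r5c2∈{1}] r5c2 has the single candidate 1, so r5c2=1.
Step 16. [r3c2∈{6}] only 6 remains possible at r3c2, so r3c2=6.
Step 17. [r3c5∈{2}] r3c5 is down to just 2. So r3c5=2.
Step 18. [r1c2∈{5}] nothing but 5 survives at r1c2 ⇒ r1c2=5.
Step 19. [r4c1∈{4}] nothing but 4 survives at r4c1. So r4c1=4.
Step 20. [r1c1∈{3}] only 3 remains possible at r1c1, so r1c1=3.

Answer: 3 5 4 2 1 6 / 6 2 1 4 5 3 / 1 6 5 3 2 4 / 4 3 2 1 6 5 / 5 1 3 6 4 2 / 2 4 6 5 3 1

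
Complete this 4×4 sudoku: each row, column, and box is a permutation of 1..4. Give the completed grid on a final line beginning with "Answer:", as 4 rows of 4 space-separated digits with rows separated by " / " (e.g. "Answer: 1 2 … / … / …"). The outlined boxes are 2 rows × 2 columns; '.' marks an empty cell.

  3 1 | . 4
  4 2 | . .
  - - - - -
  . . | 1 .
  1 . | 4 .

Step 1. [r4c2∈{3}] only 3 remains possible at r4c2, so r4c2=3.
Step 2. [r3c4∈{2,3}] in row 3, 3 fits only at r3c4 ⇒ r3c4=3.
Step 3. [r2c4∈{1}] r2c4 has the single candidate 1, so r2c4=1.
Step 4. [r4c4∈{2}] nothing but 2 survives at r4c4, so r4c4=2.
Step 5. [r1c3∈{2}] r1c3 is down to just 2 ⇒ r1c3=2.
Step 6. [r3c2∈{4}] only 4 remains possible at r3c2. So r3c2=4.
Step 7. [r3c1∈{2}] nothing but 2 survives at r3c1. So r3c1=2.
Step 8. [r2c3∈{3}] r2c3's peers cover all but 3 ⇒ r2c3=3.

Answer: 3 1 2 4 / 4 2 3 1 / 2 4 1 3 / 1 3 4 2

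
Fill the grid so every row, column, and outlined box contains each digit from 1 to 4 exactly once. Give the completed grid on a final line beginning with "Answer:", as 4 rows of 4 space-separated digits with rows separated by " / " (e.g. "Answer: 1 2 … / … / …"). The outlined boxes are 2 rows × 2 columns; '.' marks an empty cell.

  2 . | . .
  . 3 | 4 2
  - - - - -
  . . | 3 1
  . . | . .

Step 1. [r1c2∈{1,4}] row 1 places 4 nowhere but r1c2, so r1c2=4.
Step 2. [r4c2∈{1,2}] 1 has one home in col 2: r4c2, so r4c2=1.
Step 3. [r4c4∈{4}] nothing but 4 survives at r4c4, so r4c4=4.
Step 4. [r2c1∈{1}] r2c1 is down to just 1 ⇒ r2c1=1.
Step 5. [r4c3∈{2}] only 2 remains possible at r4c3, so r4c3=2.
Step 6. [r1c4∈{3}] only 3 remains possible at r1c4. So r1c4=3.
Step 7. [r4c1∈{3}] r4c1 is down to just 3. So r4c1=3.
Step 8. [r3c2∈{2}] nothing but 2 survives at r3c2, so r3c2=2.
Step 9. [r1c3∈{1}] r1c3 has the single candidate 1 ⇒ r1c3=1.
Step 10. [r3c1∈{4}] nothing but 4 survives at r3c1, so r3c1=4.

Answer: 2 4 1 3 / 1 3 4 2 / 4 2 3 1 / 3 1 2 4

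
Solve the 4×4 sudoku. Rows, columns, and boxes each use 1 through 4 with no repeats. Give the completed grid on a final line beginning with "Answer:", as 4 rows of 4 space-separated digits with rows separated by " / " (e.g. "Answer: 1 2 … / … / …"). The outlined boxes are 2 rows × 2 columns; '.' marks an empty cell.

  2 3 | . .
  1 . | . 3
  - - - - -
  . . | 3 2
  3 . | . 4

Step 1. [r2c2∈{4}] r2c2's peers cover all but 4. So r2c2=4.
Step 2. [r4c3∈{1}] r4c3 has the single candidate 1 ⇒ r4c3=1.
Step 3. [r3c1∈{4}] only 4 remains possible at r3c1, so r3c1=4.
Step 4. [r3c2∈{1}] r3c2 has the single candidate 1. So r3c2=1.
Step 5. [r4c2∈{2}] r4c2's peers cover all but 2. So r4c2=2.
Step 6. [r1c4∈{1}] nothing but 1 survives at r1c4, so r1c4=1.
Step 7. [r2c3∈{2}] r2c3 is down to just 2. So r2c3=2.
Step 8. [r1c3∈{4}] nothing but 4 survives at r1c3. So r1c3=4.

Answer: 2 3 4 1 / 1 4 2 3 / 4 1 3 2 / 3 2 1 4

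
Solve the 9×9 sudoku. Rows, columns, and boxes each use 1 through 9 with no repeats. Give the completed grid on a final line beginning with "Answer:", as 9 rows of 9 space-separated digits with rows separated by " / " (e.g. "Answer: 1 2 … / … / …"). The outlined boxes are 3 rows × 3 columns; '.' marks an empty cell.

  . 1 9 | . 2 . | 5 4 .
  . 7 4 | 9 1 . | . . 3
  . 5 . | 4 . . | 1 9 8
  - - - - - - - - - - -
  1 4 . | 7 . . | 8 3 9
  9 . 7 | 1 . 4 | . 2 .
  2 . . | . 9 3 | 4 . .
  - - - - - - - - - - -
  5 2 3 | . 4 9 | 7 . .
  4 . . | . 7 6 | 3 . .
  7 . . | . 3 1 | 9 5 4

Step 1. [r5c7∈{6}] r5c7's peers cover all but 6, so r5c7=6.
Step 2. [r7c4∈{8}] nothing but 8 survives at r7c4, so r7c4=8.
Step 3. [r3c5∈{6}] r3c5 is down to just 6. So r3c5=6.
Step 4. [r4c3∈{5,6}] r4c3 is the only open cell in row 4 admitting 6 ⇒ r4c3=6.
Step 5. [r9c3∈{8}] r9c3's peers cover all but 8 ⇒ r9c3=8.
Step 6. [r4c5∈{5}] only 5 remains possible at r4c5. So r4c5=5.
Step 7. [r1c9∈{6,7}] r1c9 is the only open cell in box 3 admitting 7. So r1c9=7.
Step 8. [r1c1∈{3,6,8}] row 1 places 6 nowhere but r1c1, so r1c1=6.
Step 9. [r8c9∈{1,2}] in col 9, 2 fits only at r8c9 ⇒ r8c9=2.
Step 10. [r7c9∈{1,6}] 6 has one home in col 9: r7c9 ⇒ r7c9=6.
Step 11. [r7c8∈{1}] r7c8's peers cover all but 1. So r7c8=1.
Step 12. [r6c3∈{5}] only 5 remains possible at r6c3. So r6c3=5.
Step 13. [r5c2∈{3,8}] r5c2 is the only open cell in row 5 admitting 3, so r5c2=3.
Step 14. [r1c6∈{8}] r1c6's peers cover all but 8, so r1c6=8.
Step 15. [r2c8∈{6}] only 6 remains possible at r2c8 ⇒ r2c8=6.
Step 16. [r2c1∈{8}] r2c1 is down to just 8, so r2c1=8.
Step 17. [r1c4∈{3}] r1c4 has the single candidate 3, so r1c4=3.
Step 18. [r3c6∈{7}] only 7 remains possible at r3c6 ⇒ r3c6=7.
Step 19. [r2c7∈{2}] r2c7 is down to just 2 ⇒ r2c7=2.
Step 20. [r5c5∈{8}] only 8 remains possible at r5c5. So r5c5=8.
Step 21. [r5c9∈{5}] r5c9 is down to just 5, so r5c9=5.
Step 22. [r9c2∈{6}] r9c2 has the single candidate 6, so r9c2=6.
Step 23. [r8c3∈{1}] only 1 remains possible at r8c3, so r8c3=1.
Step 24. [r9c4∈{2}] r9c4 has the single candidate 2 ⇒ r9c4=2.
Step 25. [r6c8∈{7}] r6c8 is down to just 7, so r6c8=7.
Step 26. [r2c6∈{5}] only 5 remains possible at r2c6 ⇒ r2c6=5.
Step 27. [r8c8∈{8}] only 8 remains possible at r8c8, so r8c8=8.
Step 28. [r8c2∈{9}] r8c2's peers cover all but 9, so r8c2=9.
Step 29. [r6c4∈{6}] r6c4's peers cover all but 6. So r6c4=6.
Step 30. [r3c1∈{3}] r3c1 is down to just 3, so r3c1=3.
Step 31. [r3c3∈{2}] only 2 remains possible at r3c3. So r3c3=2.
Step 32. [r8c4∈{5}] only 5 remains possible at r8c4, so r8c4=5.
Step 33. [r4c6∈{2}] r4c6 is down to just 2. So r4c6=2.
Step 34. [r6c2∈{8}] only 8 remains possible at r6c2. So r6c2=8.
Step 35. [r6c9∈{1}] only 1 remains possible at r6c9. So r6c9=1.

Answer: 6 1 9 3 2 8 5 4 7 / 8 7 4 9 1 5 2 6 3 / 3 5 2 4 6 7 1 9 8 / 1 4 6 7 5 2 8 3 9 / 9 3 7 1 8 4 6 2 5 / 2 8 5 6 9 3 4 7 1 / 5 2 3 8 4 9 7 1 6 / 4 9 1 5 7 6 3 8 2 / 7 6 8 2 3 1 9 5 4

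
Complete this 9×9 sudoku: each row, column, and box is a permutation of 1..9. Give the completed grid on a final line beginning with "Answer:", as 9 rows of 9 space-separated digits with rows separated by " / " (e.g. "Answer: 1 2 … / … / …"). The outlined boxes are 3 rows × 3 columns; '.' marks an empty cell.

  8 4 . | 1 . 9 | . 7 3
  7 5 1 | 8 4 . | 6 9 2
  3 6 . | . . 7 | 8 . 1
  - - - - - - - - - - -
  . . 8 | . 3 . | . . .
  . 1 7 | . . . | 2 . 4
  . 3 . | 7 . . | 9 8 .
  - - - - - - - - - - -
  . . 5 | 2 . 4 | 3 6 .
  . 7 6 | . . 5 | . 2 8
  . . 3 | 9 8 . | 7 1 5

Step 1. [r8c1∈{1,4,9}] in row 8, 9 fits only at r8c1. So r8c1=9.
Step 2. [r3c4∈{5}] nothing but 5 survives at r3c4. So r3c4=5.
Step 3. [r5c4∈{6}] only 6 remains possible at r5c4. So r5c4=6.
Step 4. [r5c1∈{5}] nothing but 5 survives at r5c1 ⇒ r5c1=5.
Step 5. [r1c3∈{2}] r1c3 has the single candidate 2. So r1c3=2.
Step 6. [r9c1∈{2,4}] row 9 places 4 nowhere but r9c1, so r9c1=4.
Step 7. [r6c5∈{1,2,5}] row 6 places 5 nowhere but r6c5. So r6c5=5.
Step 8. [r4c7∈{1,5}] r4c7 is the only open cell in col 7 admitting 1 ⇒ r4c7=1.
Step 9. [r4c6∈{2}] nothing but 2 survives at r4c6, so r4c6=2.
Step 10. [r4c1∈{6}] only 6 remains possible at r4c1, so r4c1=6.
Step 11. [r7c5∈{1,7}] 7 has one home in row 7: r7c5 ⇒ r7c5=7.
Step 12. [r5c5∈{9}] only 9 remains possible at r5c5. So r5c5=9.
Step 13. [r4c4∈{4}] only 4 remains possible at r4c4. So r4c4=4.
Step 14. [r4c8∈{5}] r4c8's peers cover all but 5, so r4c8=5.
Step 15. [r7c1∈{1}] only 1 remains possible at r7c1. So r7c1=1.
Step 16. [r7c2∈{8}] r7c2 is down to just 8, so r7c2=8.
Step 17. [r3c5∈{2}] only 2 remains possible at r3c5, so r3c5=2.
Step 18. [r6c6∈{1}] only 1 remains possible at r6c6, so r6c6=1.
Step 19. [r4c2∈{9}] r4c2's peers cover all but 9. So r4c2=9.
Step 20. [r5c6∈{8}] r5c6 is down to just 8. So r5c6=8.
Step 21. [r6c3∈{4}] only 4 remains possible at r6c3. So r6c3=4.
Step 22. [r1c5∈{6}] nothing but 6 survives at r1c5, so r1c5=6.
Step 23. [r1c7∈{5}] r1c7 has the single candidate 5, so r1c7=5.
Step 24. [r3c8∈{4}] r3c8 has the single candidate 4 ⇒ r3c8=4.
Step 25. [r4c9∈{7}] r4c9 is down to just 7. So r4c9=7.
Step 26. [r9c2∈{2}] r9c2 has the single candidate 2. So r9c2=2.
Step 27. [r2c6∈{3}] only 3 remains possible at r2c6, so r2c6=3.
Step 28. [r3c3∈{9}] only 9 remains possible at r3c3, so r3c3=9.
Step 29. [r5c8∈{3}] r5c8's peers cover all but 3. So r5c8=3.
Step 30. [r8c7∈{4}] nothing but 4 survives at r8c7. So r8c7=4.
Step 31. [r6c1∈{2}] r6c1 is down to just 2. So r6c1=2.
Step 32. [r7c9∈{9}] r7c9's peers cover all but 9, so r7c9=9.
Step 33. [r8c5∈{1}] only 1 remains possible at r8c5 ⇒ r8c5=1.
Step 34. [r8c4∈{3}] r8c4 has the single candidate 3 ⇒ r8c4=3.
Step 35. [r9c6∈{6}] r9c6 has the single candidate 6, so r9c6=6.
Step 36. [r6c9∈{6}] only 6 remains possible at r6c9 ⇒ r6c9=6.

Answer: 8 4 2 1 6 9 5 7 3 / 7 5 1 8 4 3 6 9 2 / 3 6 9 5 2 7 8 4 1 / 6 9 8 4 3 2 1 5 7 / 5 1 7 6 9 8 2 3 4 / 2 3 4 7 5 1 9 8 6 / 1 8 5 2 7 4 3 6 9 / 9 7 6 3 1 5 4 2 8 / 4 2 3 9 8 6 7 1 5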